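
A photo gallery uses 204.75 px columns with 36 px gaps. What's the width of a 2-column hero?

445.5 px

2-column span = 2·204.75 + 1·36 = 445.5 px.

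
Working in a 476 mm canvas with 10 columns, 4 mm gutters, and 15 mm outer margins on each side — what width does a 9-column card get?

401 mm

Take off 30 mm of margins, leaving 446 mm.
10c + 9·4 = 446 → 10c = 410 → c = 41 mm.
Span of 9: 9·41 + 8·4 = 369 + 32 = 401 mm.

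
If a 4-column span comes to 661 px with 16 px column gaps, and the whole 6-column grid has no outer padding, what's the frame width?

Subtracting 3 column gaps of 16 leaves 613 for 4 columns, so c = 153.25 px.
Frame = 6·153.25 + 5·16 = 919.5 + 80 = 999.5 px.

999.5 px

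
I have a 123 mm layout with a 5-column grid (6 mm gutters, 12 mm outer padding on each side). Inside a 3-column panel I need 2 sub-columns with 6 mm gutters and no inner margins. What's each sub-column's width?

25.5 mm

Outer content = 123 − 2·12 = 99 mm.
Subtracting 4 gutters of 6 leaves 75 for 5 columns, so c = 15 mm.
3-column span = 3·15 + 2·6 = 57 mm.
2d + 1·6 = 57 → 2d = 51 → d = 25.5 mm.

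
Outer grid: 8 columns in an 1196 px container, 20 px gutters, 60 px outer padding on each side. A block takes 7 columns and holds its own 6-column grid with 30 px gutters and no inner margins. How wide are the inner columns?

Outer content = 1196 − 2·60 = 1076 px.
8 columns + 7 gutters: 8c + 7·20 = 1076.
8c = 1076 − 140 = 936, so c = 117 px.
7 columns plus 6 gutters: 819 + 120 = 939 px.
939 − 5·30 = 789; ÷6 gives d = 131.5 px.

131.5 px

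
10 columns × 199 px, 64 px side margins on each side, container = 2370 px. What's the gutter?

Subtract both margins: 2370 − 2·64 = 2242 px.
10·199 + 9g = 2242 → 9g = 252 → g = 28 px.

28 px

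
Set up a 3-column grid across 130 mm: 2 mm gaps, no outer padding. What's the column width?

3 columns + 2 gaps: 3c + 2·2 = 130.
3c = 130 − 4 = 126, so c = 42 mm.

42 mm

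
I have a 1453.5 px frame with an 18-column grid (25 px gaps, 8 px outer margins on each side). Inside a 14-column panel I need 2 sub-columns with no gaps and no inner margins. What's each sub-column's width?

Inside the margins: 1453.5 − 16 = 1437.5 px.
1437.5 − 17·25 = 1012.5; ÷18 gives c = 56.25 px.
14-column span = 14·56.25 + 13·25 = 1112.5 px.
1112.5 / 2 = 556.25 px per column.

556.25 px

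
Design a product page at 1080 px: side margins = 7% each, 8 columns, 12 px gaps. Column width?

1080 × (1 − 2·7%) = 1080 × 86% = 928.8 px for the columns.
Subtracting 7 gaps of 12 leaves 844.8 for 8 columns, so c = 105.6 px.

105.6 px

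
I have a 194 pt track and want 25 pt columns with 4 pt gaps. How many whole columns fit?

6 columns: 6·25 + 5·4 = 170 pt ≤ 194.
7 columns: 199 pt > 194. So 6.

6 columns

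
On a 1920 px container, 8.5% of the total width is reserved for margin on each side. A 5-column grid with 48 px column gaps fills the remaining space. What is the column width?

280.32 px

Margins: 8.5% × 1920 = 163.2 px each, so content = 1920 − 326.4 = 1593.6 px.
Subtracting 4 column gaps of 48 leaves 1401.6 for 5 columns, so c = 280.32 px.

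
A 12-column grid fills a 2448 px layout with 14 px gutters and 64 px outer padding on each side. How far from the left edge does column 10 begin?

1814.5 px

Take off 128 px of margins, leaving 2320 px.
2320 − 11·14 = 2166; ÷12 gives c = 180.5 px.
Each column+gutter stride is 194.5 px; 9 of them past the 64 px margin is 64 + 1750.5 = 1814.5 px.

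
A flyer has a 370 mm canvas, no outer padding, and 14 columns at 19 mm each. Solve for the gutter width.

14 columns take 14·19 = 266 mm; remaining 104 splits into 13 gutters.
g = 104 / 13 = 8 mm.

8 mm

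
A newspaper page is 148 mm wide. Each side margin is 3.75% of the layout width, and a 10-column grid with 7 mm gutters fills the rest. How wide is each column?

Each margin = 3.75% of 148 = 5.55 mm; content = 148 − 2·5.55 = 136.9 mm.
10 columns + 9 gutters: 10c + 9·7 = 136.9.
10c = 136.9 − 63 = 73.9, so c = 7.39 mm.

7.39 mm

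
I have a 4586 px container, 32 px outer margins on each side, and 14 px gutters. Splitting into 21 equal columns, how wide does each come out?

Take off 64 px of margins, leaving 4522 px.
4522 − 20·14 = 4242; ÷21 gives c = 202 px.

202 px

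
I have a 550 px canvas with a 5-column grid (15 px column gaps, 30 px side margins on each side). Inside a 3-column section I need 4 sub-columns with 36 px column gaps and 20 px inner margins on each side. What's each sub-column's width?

35 px

Outer content = 550 − 2·30 = 490 px.
5c + 4·15 = 490 → 5c = 430 → c = 86 px.
3-column span = 3·86 + 2·15 = 288 px.
Inner content = 288 − 2·20 = 248 px.
Subtracting 3 column gaps of 36 leaves 140 for 4 columns, so d = 35 px.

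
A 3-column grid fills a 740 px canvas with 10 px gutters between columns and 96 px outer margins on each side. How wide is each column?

176 px

Content width = 740 − 2·96 = 548 px.
3 columns + 2 gutters: 3c + 2·10 = 548.
3c = 548 − 20 = 528, so c = 176 px.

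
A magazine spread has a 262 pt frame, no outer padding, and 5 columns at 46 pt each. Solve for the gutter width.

8 pt

Columns use 230 pt, leaving 32 pt across 4 gutters = 8 pt each.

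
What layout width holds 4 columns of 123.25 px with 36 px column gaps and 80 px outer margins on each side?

761 px

Layout = 2·80 + 4·123.25 + 3·36 = 160 + 493 + 108 = 761 px.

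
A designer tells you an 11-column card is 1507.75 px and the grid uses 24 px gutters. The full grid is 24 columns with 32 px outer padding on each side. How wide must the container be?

11 columns + 10 gutters: 11c + 10·24 = 1507.75.
11c = 1507.75 − 240 = 1267.75, so c = 115.25 px.
Container = 2·32 + 24·115.25 + 23·24 = 64 + 2766 + 552 = 3382 px.

3382 px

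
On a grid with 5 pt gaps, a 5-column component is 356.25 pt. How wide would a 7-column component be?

500.75 pt

Subtracting 4 gaps of 5 leaves 336.25 for 5 columns, so c = 67.25 pt.
7 columns plus 6 gaps: 470.75 + 30 = 500.75 pt.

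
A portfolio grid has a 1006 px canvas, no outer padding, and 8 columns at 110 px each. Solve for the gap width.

18 px

Columns use 880 px, leaving 126 px across 7 gaps = 18 px each.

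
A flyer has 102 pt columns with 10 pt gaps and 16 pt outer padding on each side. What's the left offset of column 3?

Before column 3: the margin + 2 columns + 2 gaps.
Offset = 16 + 2·(102 + 10) = 16 + 224 = 240 pt.

240 pt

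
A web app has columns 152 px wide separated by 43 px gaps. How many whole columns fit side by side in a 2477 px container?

12 columns

12 columns: 12·152 + 11·43 = 2297 px ≤ 2477.
13 columns: 2492 px > 2477. So 12.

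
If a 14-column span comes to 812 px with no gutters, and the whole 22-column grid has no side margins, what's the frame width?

With no gutters, each column is 812/14 = 58 px.
Total width: 22·58 = 1276 px.

1276 px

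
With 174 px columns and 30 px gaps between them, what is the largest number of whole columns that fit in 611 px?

Each extra column adds 174 + 30 = 204 px.
(611 + 30) / 204 = 3.14, so 3 columns fit.

3 columns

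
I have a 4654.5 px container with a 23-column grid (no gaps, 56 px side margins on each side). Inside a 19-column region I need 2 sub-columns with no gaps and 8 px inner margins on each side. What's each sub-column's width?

1868.25 px

Take off 112 px of margins, leaving 4542.5 px.
23c = 4542.5 → c = 197.5 px.
With no gaps, 19 columns span 19·197.5 = 3752.5 px.
Inner content = 3752.5 − 2·8 = 3736.5 px.
2d = 3736.5 → d = 1868.25 px.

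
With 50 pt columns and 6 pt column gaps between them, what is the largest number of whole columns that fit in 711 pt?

12 columns: 12·50 + 11·6 = 666 pt ≤ 711.
13 columns: 722 pt > 711. So 12.

12 columns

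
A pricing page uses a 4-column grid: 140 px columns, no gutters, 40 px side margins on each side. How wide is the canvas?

640 px

Summing: 80 + 560 = 640 px.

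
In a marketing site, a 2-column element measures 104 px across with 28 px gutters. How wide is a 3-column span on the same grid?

104 − 1·28 = 76; ÷2 gives c = 38 px.
Span of 3: 3·38 + 2·28 = 114 + 56 = 170 px.

170 px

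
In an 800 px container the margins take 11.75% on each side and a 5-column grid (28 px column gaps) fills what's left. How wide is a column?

100 px

800 × (1 − 2·11.75%) = 800 × 76.5% = 612 px for the columns.
612 − 4·28 = 500; ÷5 gives c = 100 px.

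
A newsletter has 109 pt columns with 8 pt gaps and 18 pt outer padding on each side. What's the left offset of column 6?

603 pt

Before column 6: the margin + 5 columns + 5 gaps.
Offset = 18 + 5·(109 + 8) = 18 + 585 = 603 pt.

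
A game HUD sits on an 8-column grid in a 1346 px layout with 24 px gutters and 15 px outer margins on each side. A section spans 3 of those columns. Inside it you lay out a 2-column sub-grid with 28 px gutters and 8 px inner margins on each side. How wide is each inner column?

217.25 px

Inside the margins: 1346 − 30 = 1316 px.
8 columns + 7 gutters: 8c + 7·24 = 1316.
8c = 1316 − 168 = 1148, so c = 143.5 px.
3 columns plus 2 gutters: 430.5 + 48 = 478.5 px.
Inner content = 478.5 − 2·8 = 462.5 px.
Subtracting 1 gutter of 28 leaves 434.5 for 2 columns, so d = 217.25 px.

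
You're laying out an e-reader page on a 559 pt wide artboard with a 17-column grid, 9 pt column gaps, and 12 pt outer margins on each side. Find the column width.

23 pt

Content width = 559 − 2·12 = 535 pt.
535 − 16·9 = 391; ÷17 gives c = 23 pt.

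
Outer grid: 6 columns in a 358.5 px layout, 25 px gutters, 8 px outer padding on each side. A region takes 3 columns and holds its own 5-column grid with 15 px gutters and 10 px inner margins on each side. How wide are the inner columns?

15.75 px

Take off 16 px of margins, leaving 342.5 px.
6c + 5·25 = 342.5 → 6c = 217.5 → c = 36.25 px.
3 columns plus 2 gutters: 108.75 + 50 = 158.75 px.
Inner content = 158.75 − 2·10 = 138.75 px.
Subtracting 4 gutters of 15 leaves 78.75 for 5 columns, so d = 15.75 px.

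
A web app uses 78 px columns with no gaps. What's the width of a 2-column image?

With no gaps, 2 columns span 2·78 = 156 px.

156 px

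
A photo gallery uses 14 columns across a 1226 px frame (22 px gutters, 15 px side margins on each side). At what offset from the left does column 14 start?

1146 px

Content = 1226 − 2·15 = 1196 px.
1196 − 13·22 = 910; ÷14 gives c = 65 px.
Before column 14: the margin + 13 columns + 13 gutters.
Offset = 15 + 13·(65 + 22) = 15 + 1131 = 1146 px.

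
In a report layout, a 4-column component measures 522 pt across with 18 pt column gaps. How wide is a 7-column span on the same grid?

927 pt

4 columns + 3 column gaps: 4c + 3·18 = 522.
4c = 522 − 54 = 468, so c = 117 pt.
Span of 7: 7·117 + 6·18 = 819 + 108 = 927 pt.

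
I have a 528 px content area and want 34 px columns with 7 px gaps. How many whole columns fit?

13 columns

k columns need k·34 + (k−1)·7 = k·41 − 7.
k·41 − 7 ≤ 528 → k ≤ 535 / 41 ≈ 13.05, so k = 13.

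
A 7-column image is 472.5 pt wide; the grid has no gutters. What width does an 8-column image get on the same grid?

540 pt

472.5 / 7 = 67.5 pt per column.
8-column span = 8·67.5 = 540 pt.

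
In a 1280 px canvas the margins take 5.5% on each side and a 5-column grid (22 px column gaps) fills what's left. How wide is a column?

Margins: 5.5% × 1280 = 70.4 px each, so content = 1280 − 140.8 = 1139.2 px.
Subtracting 4 column gaps of 22 leaves 1051.2 for 5 columns, so c = 210.24 px.

210.24 px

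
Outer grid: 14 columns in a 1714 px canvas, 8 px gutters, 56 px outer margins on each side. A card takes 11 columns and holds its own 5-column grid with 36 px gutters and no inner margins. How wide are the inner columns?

222.6 px

Take off 112 px of margins, leaving 1602 px.
14c + 13·8 = 1602 → 14c = 1498 → c = 107 px.
Span of 11: 11·107 + 10·8 = 1177 + 80 = 1257 px.
1257 − 4·36 = 1113; ÷5 gives d = 222.6 px.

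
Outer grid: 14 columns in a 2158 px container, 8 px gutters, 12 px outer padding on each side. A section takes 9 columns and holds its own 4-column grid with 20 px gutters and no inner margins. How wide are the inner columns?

Inside the margins: 2158 − 24 = 2134 px.
14 columns + 13 gutters: 14c + 13·8 = 2134.
14c = 2134 − 104 = 2030, so c = 145 px.
Span of 9: 9·145 + 8·8 = 1305 + 64 = 1369 px.
4d + 3·20 = 1369 → 4d = 1309 → d = 327.25 px.

327.25 px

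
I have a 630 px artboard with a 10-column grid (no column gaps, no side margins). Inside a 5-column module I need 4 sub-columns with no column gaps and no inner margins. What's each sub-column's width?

10c = 630 → c = 63 px.
With no column gaps, 5 columns span 5·63 = 315 px.
315 / 4 = 78.75 px per column.

78.75 px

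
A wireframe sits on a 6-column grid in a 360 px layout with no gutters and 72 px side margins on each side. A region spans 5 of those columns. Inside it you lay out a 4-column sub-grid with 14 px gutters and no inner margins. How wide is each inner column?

34.5 px

Outer content = 360 − 2·72 = 216 px.
With no gutters, each column is 216/6 = 36 px.
With no gutters, 5 columns span 5·36 = 180 px.
Subtracting 3 gutters of 14 leaves 138 for 4 columns, so d = 34.5 px.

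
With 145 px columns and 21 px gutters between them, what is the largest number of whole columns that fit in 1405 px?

8 columns

8 columns: 8·145 + 7·21 = 1307 px ≤ 1405.
9 columns: 1473 px > 1405. So 8.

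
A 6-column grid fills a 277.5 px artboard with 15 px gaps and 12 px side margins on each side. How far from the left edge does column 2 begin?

Take off 24 px of margins, leaving 253.5 px.
6c + 5·15 = 253.5 → 6c = 178.5 → c = 29.75 px.
Each column+gutter stride is 44.75 px; 1 of them past the 12 px margin is 12 + 44.75 = 56.75 px.

56.75 px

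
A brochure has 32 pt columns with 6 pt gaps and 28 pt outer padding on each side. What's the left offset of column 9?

332 pt

Before column 9: the margin + 8 columns + 8 gaps.
Offset = 28 + 8·(32 + 6) = 28 + 304 = 332 pt.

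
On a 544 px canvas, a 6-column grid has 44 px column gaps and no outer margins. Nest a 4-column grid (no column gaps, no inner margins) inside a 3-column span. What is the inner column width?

62.5 px

6 columns + 5 column gaps: 6c + 5·44 = 544.
6c = 544 − 220 = 324, so c = 54 px.
3-column span = 3·54 + 2·44 = 250 px.
4d = 250 → d = 62.5 px.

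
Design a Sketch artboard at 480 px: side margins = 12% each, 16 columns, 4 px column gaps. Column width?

480 × (1 − 2·12%) = 480 × 76% = 364.8 px for the columns.
Subtracting 15 column gaps of 4 leaves 304.8 for 16 columns, so c = 19.05 px.

19.05 px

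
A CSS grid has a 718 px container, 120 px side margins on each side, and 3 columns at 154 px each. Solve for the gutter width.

8 px

Inside the margins: 718 − 240 = 478 px.
3 columns take 3·154 = 462 px; remaining 16 splits into 2 gutters.
g = 16 / 2 = 8 px.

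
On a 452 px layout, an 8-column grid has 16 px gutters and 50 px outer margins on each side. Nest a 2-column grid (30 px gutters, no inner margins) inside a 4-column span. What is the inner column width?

Outer content = 452 − 2·50 = 352 px.
352 − 7·16 = 240; ÷8 gives c = 30 px.
4 columns plus 3 gutters: 120 + 48 = 168 px.
2 columns + 1 gutter: 2d + 1·30 = 168.
2d = 168 − 30 = 138, so d = 69 px.

69 px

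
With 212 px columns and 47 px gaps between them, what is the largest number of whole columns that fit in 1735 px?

k columns need k·212 + (k−1)·47 = k·259 − 47.
k·259 − 47 ≤ 1735 → k ≤ 1782 / 259 ≈ 6.88, so k = 6.

6 columns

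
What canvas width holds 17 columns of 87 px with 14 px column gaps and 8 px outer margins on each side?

1719 px

Total width: 2·8 + 17·87 + 16·14 = 1719 px.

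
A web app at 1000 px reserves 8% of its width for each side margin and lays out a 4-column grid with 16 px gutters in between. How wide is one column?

198 px

1000 × (1 − 2·8%) = 1000 × 84% = 840 px for the columns.
840 − 3·16 = 792; ÷4 gives c = 198 px.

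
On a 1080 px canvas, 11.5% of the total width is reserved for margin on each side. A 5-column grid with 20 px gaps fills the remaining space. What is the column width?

150.32 px

1080 × (1 − 2·11.5%) = 1080 × 77% = 831.6 px for the columns.
Subtracting 4 gaps of 20 leaves 751.6 for 5 columns, so c = 150.32 px.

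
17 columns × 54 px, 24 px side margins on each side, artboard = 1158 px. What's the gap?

12 px

Content width = 1158 − 2·24 = 1110 px.
17 columns take 17·54 = 918 px; remaining 192 splits into 16 gaps.
g = 192 / 16 = 12 px.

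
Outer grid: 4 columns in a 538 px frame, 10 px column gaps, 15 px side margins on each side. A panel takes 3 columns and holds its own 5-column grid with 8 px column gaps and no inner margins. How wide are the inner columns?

69.3 px

Subtract both margins: 538 − 2·15 = 508 px.
4c + 3·10 = 508 → 4c = 478 → c = 119.5 px.
3-column span = 3·119.5 + 2·10 = 378.5 px.
5 columns + 4 column gaps: 5d + 4·8 = 378.5.
5d = 378.5 − 32 = 346.5, so d = 69.3 px.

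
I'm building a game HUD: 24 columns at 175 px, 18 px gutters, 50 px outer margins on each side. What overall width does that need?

4714 px

Total width: 2·50 + 24·175 + 23·18 = 4714 px.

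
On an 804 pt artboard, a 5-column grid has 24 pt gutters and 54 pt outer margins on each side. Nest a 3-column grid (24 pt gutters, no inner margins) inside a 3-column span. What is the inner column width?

120 pt

Inside the margins: 804 − 108 = 696 pt.
696 − 4·24 = 600; ÷5 gives c = 120 pt.
Span of 3: 3·120 + 2·24 = 360 + 48 = 408 pt.
Subtracting 2 gutters of 24 leaves 360 for 3 columns, so d = 120 pt.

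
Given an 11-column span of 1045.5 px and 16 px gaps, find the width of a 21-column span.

11c + 10·16 = 1045.5 → 11c = 885.5 → c = 80.5 px.
21-column span = 21·80.5 + 20·16 = 2010.5 px.

2010.5 px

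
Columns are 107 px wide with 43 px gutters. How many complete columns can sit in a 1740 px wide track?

11 columns

11 columns: 11·107 + 10·43 = 1607 px ≤ 1740.
12 columns: 1757 px > 1740. So 11.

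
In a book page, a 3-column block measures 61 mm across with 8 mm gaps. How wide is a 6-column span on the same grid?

Subtracting 2 gaps of 8 leaves 45 for 3 columns, so c = 15 mm.
6 columns plus 5 gaps: 90 + 40 = 130 mm.

130 mm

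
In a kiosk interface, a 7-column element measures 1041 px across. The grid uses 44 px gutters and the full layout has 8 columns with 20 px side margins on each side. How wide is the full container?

1236 px

7 columns + 6 gutters: 7c + 6·44 = 1041.
7c = 1041 − 264 = 777, so c = 111 px.
Total width: 2·20 + 8·111 + 7·44 = 1236 px.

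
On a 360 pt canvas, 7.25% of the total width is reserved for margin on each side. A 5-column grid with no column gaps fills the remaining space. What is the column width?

61.56 pt

360 × (1 − 2·7.25%) = 360 × 85.5% = 307.8 pt for the columns.
With no column gaps, each column is 307.8/5 = 61.56 pt.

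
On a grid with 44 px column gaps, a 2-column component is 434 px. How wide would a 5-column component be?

Subtracting 1 column gap of 44 leaves 390 for 2 columns, so c = 195 px.
Span of 5: 5·195 + 4·44 = 975 + 176 = 1151 px.

1151 px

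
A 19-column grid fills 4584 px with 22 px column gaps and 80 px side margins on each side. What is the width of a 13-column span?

Subtract both margins: 4584 − 2·80 = 4424 px.
19c + 18·22 = 4424 → 19c = 4028 → c = 212 px.
13-column span = 13·212 + 12·22 = 3020 px.

3020 px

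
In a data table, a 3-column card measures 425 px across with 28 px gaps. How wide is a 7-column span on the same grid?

1029 px

3c + 2·28 = 425 → 3c = 369 → c = 123 px.
7 columns plus 6 gaps: 861 + 168 = 1029 px.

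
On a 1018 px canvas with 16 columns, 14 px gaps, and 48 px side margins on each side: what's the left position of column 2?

106.5 px

Content = 1018 − 2·48 = 922 px.
922 − 15·14 = 712; ÷16 gives c = 44.5 px.
Column 2 starts at margin + 1·(column + gutter) = 48 + 1·58.5 = 106.5 px.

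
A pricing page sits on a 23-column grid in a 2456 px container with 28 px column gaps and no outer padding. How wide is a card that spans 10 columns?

23c + 22·28 = 2456 → 23c = 1840 → c = 80 px.
10 columns plus 9 column gaps: 800 + 252 = 1052 px.

1052 px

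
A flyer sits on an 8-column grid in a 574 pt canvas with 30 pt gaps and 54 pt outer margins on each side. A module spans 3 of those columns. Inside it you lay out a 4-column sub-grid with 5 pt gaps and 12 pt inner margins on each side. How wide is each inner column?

29.25 pt

Inside the margins: 574 − 108 = 466 pt.
8 columns + 7 gaps: 8c + 7·30 = 466.
8c = 466 − 210 = 256, so c = 32 pt.
3 columns plus 2 gaps: 96 + 60 = 156 pt.
Inner content = 156 − 2·12 = 132 pt.
132 − 3·5 = 117; ÷4 gives d = 29.25 pt.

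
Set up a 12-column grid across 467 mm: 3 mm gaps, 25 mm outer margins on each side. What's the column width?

Take off 50 mm of margins, leaving 417 mm.
12c + 11·3 = 417 → 12c = 384 → c = 32 mm.

32 mm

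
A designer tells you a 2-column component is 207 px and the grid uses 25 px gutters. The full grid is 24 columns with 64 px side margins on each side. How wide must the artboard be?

2887 px

207 − 1·25 = 182; ÷2 gives c = 91 px.
Adding margins, columns and gutters: 128 + 2184 + 575 = 2887 px.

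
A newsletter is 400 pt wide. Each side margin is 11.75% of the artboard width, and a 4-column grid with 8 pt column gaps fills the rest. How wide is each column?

70.5 pt

400 × (1 − 2·11.75%) = 400 × 76.5% = 306 pt for the columns.
Subtracting 3 column gaps of 8 leaves 282 for 4 columns, so c = 70.5 pt.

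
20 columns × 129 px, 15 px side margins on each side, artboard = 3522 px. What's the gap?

48 px

Content width = 3522 − 2·15 = 3492 px.
20 columns take 20·129 = 2580 px; remaining 912 splits into 19 gaps.
g = 912 / 19 = 48 px.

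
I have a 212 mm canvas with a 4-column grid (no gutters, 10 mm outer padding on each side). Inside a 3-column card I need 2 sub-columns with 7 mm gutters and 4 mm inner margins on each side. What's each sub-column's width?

64.5 mm

Subtract both margins: 212 − 2·10 = 192 mm.
192 / 4 = 48 mm per column.
3-column span = 3·48 = 144 mm.
Inner content = 144 − 2·4 = 136 mm.
2d + 1·7 = 136 → 2d = 129 → d = 64.5 mm.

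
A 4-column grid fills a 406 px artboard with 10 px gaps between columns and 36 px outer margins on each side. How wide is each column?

76 px

Subtract both margins: 406 − 2·36 = 334 px.
4 columns + 3 gaps: 4c + 3·10 = 334.
4c = 334 − 30 = 304, so c = 76 px.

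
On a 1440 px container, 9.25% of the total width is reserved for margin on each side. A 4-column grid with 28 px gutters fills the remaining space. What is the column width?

272.4 px

1440 × (1 − 2·9.25%) = 1440 × 81.5% = 1173.6 px for the columns.
4c + 3·28 = 1173.6 → 4c = 1089.6 → c = 272.4 px.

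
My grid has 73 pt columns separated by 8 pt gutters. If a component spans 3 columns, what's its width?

3-column span = 3·73 + 2·8 = 235 pt.

235 pt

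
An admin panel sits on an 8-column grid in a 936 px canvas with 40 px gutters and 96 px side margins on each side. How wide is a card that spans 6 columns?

Inside the margins: 936 − 192 = 744 px.
744 − 7·40 = 464; ÷8 gives c = 58 px.
Span of 6: 6·58 + 5·40 = 348 + 200 = 548 px.

548 px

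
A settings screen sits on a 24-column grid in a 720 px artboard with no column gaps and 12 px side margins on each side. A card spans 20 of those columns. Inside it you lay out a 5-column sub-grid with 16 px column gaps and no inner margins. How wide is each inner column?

103.2 px

Take off 24 px of margins, leaving 696 px.
With no column gaps, each column is 696/24 = 29 px.
20-column span = 20·29 = 580 px.
5 columns + 4 column gaps: 5d + 4·16 = 580.
5d = 580 − 64 = 516, so d = 103.2 px.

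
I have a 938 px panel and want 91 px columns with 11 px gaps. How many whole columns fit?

9 columns

Each extra column adds 91 + 11 = 102 px.
(938 + 11) / 102 = 9.30, so 9 columns fit.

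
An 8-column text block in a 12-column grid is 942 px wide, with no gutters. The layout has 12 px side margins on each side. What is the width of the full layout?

1437 px

942 / 8 = 117.75 px per column.
Total width: 2·12 + 12·117.75 = 1437 px.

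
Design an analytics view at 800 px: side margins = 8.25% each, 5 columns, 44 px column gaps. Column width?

98.4 px

800 × (1 − 2·8.25%) = 800 × 83.5% = 668 px for the columns.
5c + 4·44 = 668 → 5c = 492 → c = 98.4 px.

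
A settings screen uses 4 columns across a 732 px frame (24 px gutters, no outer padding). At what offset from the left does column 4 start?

567 px

4c + 3·24 = 732 → 4c = 660 → c = 165 px.
Before column 4: 3 columns + 3 gutters.
Offset = 3·(165 + 24) = 3·189 = 567 px.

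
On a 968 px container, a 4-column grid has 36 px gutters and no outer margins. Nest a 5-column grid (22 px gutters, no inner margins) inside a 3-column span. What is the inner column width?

125.8 px

4c + 3·36 = 968 → 4c = 860 → c = 215 px.
Span of 3: 3·215 + 2·36 = 645 + 72 = 717 px.
Subtracting 4 gutters of 22 leaves 629 for 5 columns, so d = 125.8 px.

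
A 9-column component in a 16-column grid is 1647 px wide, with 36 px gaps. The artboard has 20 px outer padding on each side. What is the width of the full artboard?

Subtracting 8 gaps of 36 leaves 1359 for 9 columns, so c = 151 px.
Total width: 2·20 + 16·151 + 15·36 = 2996 px.

2996 px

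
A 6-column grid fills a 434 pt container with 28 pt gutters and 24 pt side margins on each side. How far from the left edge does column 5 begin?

Take off 48 pt of margins, leaving 386 pt.
386 − 5·28 = 246; ÷6 gives c = 41 pt.
Before column 5: the margin + 4 columns + 4 gutters.
Offset = 24 + 4·(41 + 28) = 24 + 276 = 300 pt.

300 pt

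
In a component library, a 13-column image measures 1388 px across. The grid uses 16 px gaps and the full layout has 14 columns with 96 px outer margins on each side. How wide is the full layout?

13c + 12·16 = 1388 → 13c = 1196 → c = 92 px.
Adding margins, columns and gutters: 192 + 1288 + 208 = 1688 px.

1688 px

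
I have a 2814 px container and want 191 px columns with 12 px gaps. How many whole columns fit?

k columns need k·191 + (k−1)·12 = k·203 − 12.
k·203 − 12 ≤ 2814 → k ≤ 2826 / 203 ≈ 13.92, so k = 13.

13 columns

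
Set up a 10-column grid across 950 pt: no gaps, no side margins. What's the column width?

With no gaps, each column is 950/10 = 95 pt.

95 pt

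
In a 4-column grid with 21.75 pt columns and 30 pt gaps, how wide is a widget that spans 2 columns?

73.5 pt

2-column span = 2·21.75 + 1·30 = 73.5 pt.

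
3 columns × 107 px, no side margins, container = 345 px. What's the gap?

12 px

3·107 + 2g = 345 → 2g = 24 → g = 12 px.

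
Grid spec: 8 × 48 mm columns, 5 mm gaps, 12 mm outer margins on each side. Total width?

443 mm

Adding margins, columns and gutters: 24 + 384 + 35 = 443 mm.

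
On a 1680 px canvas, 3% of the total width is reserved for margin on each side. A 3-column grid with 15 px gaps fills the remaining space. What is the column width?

Each margin = 3% of 1680 = 50.4 px; content = 1680 − 2·50.4 = 1579.2 px.
3c + 2·15 = 1579.2 → 3c = 1549.2 → c = 516.4 px.

516.4 px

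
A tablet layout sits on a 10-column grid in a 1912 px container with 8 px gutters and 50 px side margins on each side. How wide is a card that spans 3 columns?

Content width = 1912 − 2·50 = 1812 px.
10c + 9·8 = 1812 → 10c = 1740 → c = 174 px.
3 columns plus 2 gutters: 522 + 16 = 538 px.

538 px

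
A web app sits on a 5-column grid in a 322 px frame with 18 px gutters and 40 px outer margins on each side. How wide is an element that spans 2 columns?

86 px

Take off 80 px of margins, leaving 242 px.
Subtracting 4 gutters of 18 leaves 170 for 5 columns, so c = 34 px.
2-column span = 2·34 + 1·18 = 86 px.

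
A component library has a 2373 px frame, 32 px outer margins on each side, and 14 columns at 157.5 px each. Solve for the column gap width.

Inside the margins: 2373 − 64 = 2309 px.
14 columns take 14·157.5 = 2205 px; remaining 104 splits into 13 column gaps.
g = 104 / 13 = 8 px.

8 px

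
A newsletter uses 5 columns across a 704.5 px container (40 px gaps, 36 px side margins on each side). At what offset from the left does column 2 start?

170.5 px

Take off 72 px of margins, leaving 632.5 px.
5 columns + 4 gaps: 5c + 4·40 = 632.5.
5c = 632.5 − 160 = 472.5, so c = 94.5 px.
Before column 2: the margin + 1 column + 1 gap.
Offset = 36 + 1·(94.5 + 40) = 36 + 134.5 = 170.5 px.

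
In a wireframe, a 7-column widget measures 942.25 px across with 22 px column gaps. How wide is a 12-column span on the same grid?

7c + 6·22 = 942.25 → 7c = 810.25 → c = 115.75 px.
Span of 12: 12·115.75 + 11·22 = 1389 + 242 = 1631 px.

1631 px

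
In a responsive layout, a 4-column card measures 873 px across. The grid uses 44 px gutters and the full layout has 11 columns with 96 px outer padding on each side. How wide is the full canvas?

4 columns + 3 gutters: 4c + 3·44 = 873.
4c = 873 − 132 = 741, so c = 185.25 px.
Total width: 2·96 + 11·185.25 + 10·44 = 2669.75 px.

2669.75 px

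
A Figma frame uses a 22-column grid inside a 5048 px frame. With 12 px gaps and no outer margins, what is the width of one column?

218 px

22 columns + 21 gaps: 22c + 21·12 = 5048.
22c = 5048 − 252 = 4796, so c = 218 px.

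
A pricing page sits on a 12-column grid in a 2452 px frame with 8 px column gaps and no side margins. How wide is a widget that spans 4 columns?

Subtracting 11 column gaps of 8 leaves 2364 for 12 columns, so c = 197 px.
4-column span = 4·197 + 3·8 = 812 px.

812 px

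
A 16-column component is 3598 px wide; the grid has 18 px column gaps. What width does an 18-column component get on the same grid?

4050 px

3598 − 15·18 = 3328; ÷16 gives c = 208 px.
18-column span = 18·208 + 17·18 = 4050 px.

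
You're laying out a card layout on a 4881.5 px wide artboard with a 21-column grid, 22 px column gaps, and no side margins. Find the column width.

211.5 px

21 columns + 20 column gaps: 21c + 20·22 = 4881.5.
21c = 4881.5 − 440 = 4441.5, so c = 211.5 px.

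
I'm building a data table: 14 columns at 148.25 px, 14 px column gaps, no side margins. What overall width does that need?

2257.5 px

Summing: 2075.5 + 182 = 2257.5 px.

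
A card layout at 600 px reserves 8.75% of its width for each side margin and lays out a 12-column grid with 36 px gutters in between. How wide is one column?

8.25 px

Each margin = 8.75% of 600 = 52.5 px; content = 600 − 2·52.5 = 495 px.
Subtracting 11 gutters of 36 leaves 99 for 12 columns, so c = 8.25 px.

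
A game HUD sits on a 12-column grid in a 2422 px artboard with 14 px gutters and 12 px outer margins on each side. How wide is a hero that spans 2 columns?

Subtract both margins: 2422 − 2·12 = 2398 px.
12 columns + 11 gutters: 12c + 11·14 = 2398.
12c = 2398 − 154 = 2244, so c = 187 px.
2-column span = 2·187 + 1·14 = 388 px.

388 px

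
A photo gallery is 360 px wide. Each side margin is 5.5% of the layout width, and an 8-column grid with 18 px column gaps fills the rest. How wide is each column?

Margins: 5.5% × 360 = 19.8 px each, so content = 360 − 39.6 = 320.4 px.
Subtracting 7 column gaps of 18 leaves 194.4 for 8 columns, so c = 24.3 px.

24.3 px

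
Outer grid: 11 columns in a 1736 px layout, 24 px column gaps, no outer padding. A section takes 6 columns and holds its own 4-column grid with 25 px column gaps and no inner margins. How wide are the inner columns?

215.25 px

11c + 10·24 = 1736 → 11c = 1496 → c = 136 px.
6 columns plus 5 column gaps: 816 + 120 = 936 px.
Subtracting 3 column gaps of 25 leaves 861 for 4 columns, so d = 215.25 px.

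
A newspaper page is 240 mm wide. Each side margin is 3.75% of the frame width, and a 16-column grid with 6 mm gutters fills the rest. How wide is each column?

Each margin = 3.75% of 240 = 9 mm; content = 240 − 2·9 = 222 mm.
16 columns + 15 gutters: 16c + 15·6 = 222.
16c = 222 − 90 = 132, so c = 8.25 mm.

8.25 mm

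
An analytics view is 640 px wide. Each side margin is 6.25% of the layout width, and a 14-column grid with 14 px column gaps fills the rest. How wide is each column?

Each margin = 6.25% of 640 = 40 px; content = 640 − 2·40 = 560 px.
14c + 13·14 = 560 → 14c = 378 → c = 27 px.

27 px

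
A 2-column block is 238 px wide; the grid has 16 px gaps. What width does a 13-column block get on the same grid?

1635 px

2 columns + 1 gap: 2c + 1·16 = 238.
2c = 238 − 16 = 222, so c = 111 px.
13-column span = 13·111 + 12·16 = 1635 px.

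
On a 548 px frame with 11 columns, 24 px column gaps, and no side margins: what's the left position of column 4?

11 columns + 10 column gaps: 11c + 10·24 = 548.
11c = 548 − 240 = 308, so c = 28 px.
Before column 4: 3 columns + 3 column gaps.
Offset = 3·(28 + 24) = 3·52 = 156 px.

156 px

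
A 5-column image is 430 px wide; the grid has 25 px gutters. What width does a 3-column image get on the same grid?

430 − 4·25 = 330; ÷5 gives c = 66 px.
Span of 3: 3·66 + 2·25 = 198 + 50 = 248 px.

248 px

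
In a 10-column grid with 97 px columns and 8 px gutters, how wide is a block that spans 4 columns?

412 px

4 columns plus 3 gutters: 388 + 24 = 412 px.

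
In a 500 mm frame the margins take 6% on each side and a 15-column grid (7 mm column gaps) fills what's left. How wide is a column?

Margins: 6% × 500 = 30 mm each, so content = 500 − 60 = 440 mm.
15 columns + 14 column gaps: 15c + 14·7 = 440.
15c = 440 − 98 = 342, so c = 22.8 mm.

22.8 mm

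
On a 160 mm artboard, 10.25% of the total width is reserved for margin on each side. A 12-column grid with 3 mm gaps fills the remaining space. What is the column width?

7.85 mm

Each margin = 10.25% of 160 = 16.4 mm; content = 160 − 2·16.4 = 127.2 mm.
12 columns + 11 gaps: 12c + 11·3 = 127.2.
12c = 127.2 − 33 = 94.2, so c = 7.85 mm.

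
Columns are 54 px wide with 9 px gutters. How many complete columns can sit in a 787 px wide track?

12 columns

Each extra column adds 54 + 9 = 63 px.
(787 + 9) / 63 = 12.63, so 12 columns fit.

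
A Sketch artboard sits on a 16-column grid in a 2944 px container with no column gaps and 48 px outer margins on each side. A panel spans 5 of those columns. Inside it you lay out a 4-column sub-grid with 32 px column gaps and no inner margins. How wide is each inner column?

198.5 px

Outer content = 2944 − 2·48 = 2848 px.
16c = 2848 → c = 178 px.
With no column gaps, 5 columns span 5·178 = 890 px.
Subtracting 3 column gaps of 32 leaves 794 for 4 columns, so d = 198.5 px.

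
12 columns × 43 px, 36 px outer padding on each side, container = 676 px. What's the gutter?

8 px

Inside the margins: 676 − 72 = 604 px.
12 columns take 12·43 = 516 px; remaining 88 splits into 11 gutters.
g = 88 / 11 = 8 px.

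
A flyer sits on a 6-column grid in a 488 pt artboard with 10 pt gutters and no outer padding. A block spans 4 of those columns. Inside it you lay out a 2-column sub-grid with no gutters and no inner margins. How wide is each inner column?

161 pt

488 − 5·10 = 438; ÷6 gives c = 73 pt.
Span of 4: 4·73 + 3·10 = 292 + 30 = 322 pt.
With no gutters, each column is 322/2 = 161 pt.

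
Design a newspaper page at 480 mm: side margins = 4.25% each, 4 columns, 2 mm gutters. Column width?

108.3 mm

480 × (1 − 2·4.25%) = 480 × 91.5% = 439.2 mm for the columns.
Subtracting 3 gutters of 2 leaves 433.2 for 4 columns, so c = 108.3 mm.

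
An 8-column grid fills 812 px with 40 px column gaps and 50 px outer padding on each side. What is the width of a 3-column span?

242 px

Subtract both margins: 812 − 2·50 = 712 px.
8 columns + 7 column gaps: 8c + 7·40 = 712.
8c = 712 − 280 = 432, so c = 54 px.
Span of 3: 3·54 + 2·40 = 162 + 80 = 242 px.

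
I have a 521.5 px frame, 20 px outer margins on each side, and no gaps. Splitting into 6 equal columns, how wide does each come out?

Subtract both margins: 521.5 − 2·20 = 481.5 px.
6c = 481.5 → c = 80.25 px.

80.25 px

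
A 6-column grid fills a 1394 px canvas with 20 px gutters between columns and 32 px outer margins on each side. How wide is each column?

205 px

Take off 64 px of margins, leaving 1330 px.
6 columns + 5 gutters: 6c + 5·20 = 1330.
6c = 1330 − 100 = 1230, so c = 205 px.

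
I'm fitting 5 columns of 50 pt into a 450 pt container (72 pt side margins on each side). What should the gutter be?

14 pt

Take off 144 pt of margins, leaving 306 pt.
5·50 + 4g = 306 → 4g = 56 → g = 14 pt.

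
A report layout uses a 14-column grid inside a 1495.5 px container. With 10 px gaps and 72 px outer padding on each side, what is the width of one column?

Take off 144 px of margins, leaving 1351.5 px.
14 columns + 13 gaps: 14c + 13·10 = 1351.5.
14c = 1351.5 − 130 = 1221.5, so c = 87.25 px.

87.25 px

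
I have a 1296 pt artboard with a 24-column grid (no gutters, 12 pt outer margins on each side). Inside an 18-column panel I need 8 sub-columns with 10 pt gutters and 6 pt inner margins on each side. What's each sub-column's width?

Inside the margins: 1296 − 24 = 1272 pt.
With no gutters, each column is 1272/24 = 53 pt.
18-column span = 18·53 = 954 pt.
Inner content = 954 − 2·6 = 942 pt.
Subtracting 7 gutters of 10 leaves 872 for 8 columns, so d = 109 pt.

109 pt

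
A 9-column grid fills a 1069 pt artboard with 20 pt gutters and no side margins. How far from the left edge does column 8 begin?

1069 − 8·20 = 909; ÷9 gives c = 101 pt.
No margin, so column 8 starts at 7·(column + gutter) = 7·121 = 847 pt.

847 pt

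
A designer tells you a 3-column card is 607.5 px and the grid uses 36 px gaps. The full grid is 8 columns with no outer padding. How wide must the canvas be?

1680 px

3 columns + 2 gaps: 3c + 2·36 = 607.5.
3c = 607.5 − 72 = 535.5, so c = 178.5 px.
Canvas = 8·178.5 + 7·36 = 1428 + 252 = 1680 px.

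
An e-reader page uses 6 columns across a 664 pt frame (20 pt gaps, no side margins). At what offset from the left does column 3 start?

664 − 5·20 = 564; ÷6 gives c = 94 pt.
No margin, so column 3 starts at 2·(column + gutter) = 2·114 = 228 pt.

228 pt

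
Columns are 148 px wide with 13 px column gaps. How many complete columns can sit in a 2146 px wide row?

Each extra column adds 148 + 13 = 161 px.
(2146 + 13) / 161 = 13.41, so 13 columns fit.

13 columns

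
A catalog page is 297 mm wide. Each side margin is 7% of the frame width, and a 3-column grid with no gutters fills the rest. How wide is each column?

85.14 mm

Margins: 7% × 297 = 20.79 mm each, so content = 297 − 41.58 = 255.42 mm.
255.42 / 3 = 85.14 mm per column.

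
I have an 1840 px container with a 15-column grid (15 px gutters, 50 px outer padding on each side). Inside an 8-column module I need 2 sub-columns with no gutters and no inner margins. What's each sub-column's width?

Subtract both margins: 1840 − 2·50 = 1740 px.
1740 − 14·15 = 1530; ÷15 gives c = 102 px.
Span of 8: 8·102 + 7·15 = 816 + 105 = 921 px.
With no gutters, each column is 921/2 = 460.5 px.

460.5 px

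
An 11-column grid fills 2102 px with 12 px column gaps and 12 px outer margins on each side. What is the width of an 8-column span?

1508 px

Content width = 2102 − 2·12 = 2078 px.
11c + 10·12 = 2078 → 11c = 1958 → c = 178 px.
8-column span = 8·178 + 7·12 = 1508 px.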